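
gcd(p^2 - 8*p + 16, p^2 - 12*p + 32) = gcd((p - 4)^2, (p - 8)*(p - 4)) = p - 4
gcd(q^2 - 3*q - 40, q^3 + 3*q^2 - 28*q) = 1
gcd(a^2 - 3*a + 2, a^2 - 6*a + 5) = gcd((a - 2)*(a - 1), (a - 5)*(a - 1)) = a - 1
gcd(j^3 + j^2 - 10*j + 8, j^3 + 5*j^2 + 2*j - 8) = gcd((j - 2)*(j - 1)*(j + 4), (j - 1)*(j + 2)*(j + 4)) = j^2 + 3*j - 4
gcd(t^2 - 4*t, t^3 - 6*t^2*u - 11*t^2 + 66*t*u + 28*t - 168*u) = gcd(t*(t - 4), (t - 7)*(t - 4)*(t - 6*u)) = t - 4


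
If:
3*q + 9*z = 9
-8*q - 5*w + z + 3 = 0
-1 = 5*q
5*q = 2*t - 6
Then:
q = -1/5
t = 5/2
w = 17/15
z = 16/15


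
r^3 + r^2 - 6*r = r*(r - 2)*(r + 3)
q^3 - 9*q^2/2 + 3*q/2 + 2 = (q - 4)*(q - 1)*(q + 1/2)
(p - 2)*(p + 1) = p^2 - p - 2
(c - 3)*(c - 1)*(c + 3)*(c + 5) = c^4 + 4*c^3 - 14*c^2 - 36*c + 45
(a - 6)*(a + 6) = a^2 - 36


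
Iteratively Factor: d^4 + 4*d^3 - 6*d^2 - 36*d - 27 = (d + 1)*(d^3 + 3*d^2 - 9*d - 27) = (d + 1)*(d + 3)*(d^2 - 9) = (d - 3)*(d + 1)*(d + 3)*(d + 3)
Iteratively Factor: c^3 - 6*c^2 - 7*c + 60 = (c - 5)*(c^2 - c - 12) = (c - 5)*(c + 3)*(c - 4)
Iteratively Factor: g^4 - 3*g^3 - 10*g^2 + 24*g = (g - 4)*(g^3 + g^2 - 6*g) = g*(g - 4)*(g^2 + g - 6) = g*(g - 4)*(g - 2)*(g + 3)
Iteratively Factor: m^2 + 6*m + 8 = (m + 2)*(m + 4)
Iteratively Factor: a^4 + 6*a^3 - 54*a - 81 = (a + 3)*(a^3 + 3*a^2 - 9*a - 27) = (a + 3)^2*(a^2 - 9) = (a + 3)^3*(a - 3)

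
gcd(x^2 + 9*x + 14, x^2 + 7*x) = x + 7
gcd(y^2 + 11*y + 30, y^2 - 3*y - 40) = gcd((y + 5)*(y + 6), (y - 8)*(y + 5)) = y + 5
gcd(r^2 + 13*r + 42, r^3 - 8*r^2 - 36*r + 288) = r + 6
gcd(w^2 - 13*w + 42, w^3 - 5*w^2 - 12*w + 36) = w - 6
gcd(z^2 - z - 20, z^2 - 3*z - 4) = 1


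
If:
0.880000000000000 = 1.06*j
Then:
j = 0.83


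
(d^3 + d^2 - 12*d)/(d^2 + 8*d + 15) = d*(d^2 + d - 12)/(d^2 + 8*d + 15)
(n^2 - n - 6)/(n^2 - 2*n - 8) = (n - 3)/(n - 4)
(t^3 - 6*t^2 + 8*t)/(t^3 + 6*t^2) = (t^2 - 6*t + 8)/(t*(t + 6))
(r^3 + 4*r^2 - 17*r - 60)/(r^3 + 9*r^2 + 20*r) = (r^2 - r - 12)/(r*(r + 4))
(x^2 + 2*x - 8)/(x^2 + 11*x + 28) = (x - 2)/(x + 7)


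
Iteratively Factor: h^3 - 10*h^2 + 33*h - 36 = (h - 3)*(h^2 - 7*h + 12) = (h - 4)*(h - 3)*(h - 3)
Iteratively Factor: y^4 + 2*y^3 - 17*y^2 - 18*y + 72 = (y + 3)*(y^3 - y^2 - 14*y + 24) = (y - 3)*(y + 3)*(y^2 + 2*y - 8) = (y - 3)*(y + 3)*(y + 4)*(y - 2)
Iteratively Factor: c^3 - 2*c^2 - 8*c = (c + 2)*(c^2 - 4*c) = c*(c + 2)*(c - 4)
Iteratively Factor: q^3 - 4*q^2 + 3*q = (q)*(q^2 - 4*q + 3) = q*(q - 1)*(q - 3)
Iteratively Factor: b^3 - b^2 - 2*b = (b + 1)*(b^2 - 2*b) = (b - 2)*(b + 1)*(b)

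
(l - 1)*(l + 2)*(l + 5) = l^3 + 6*l^2 + 3*l - 10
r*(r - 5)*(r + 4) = r^3 - r^2 - 20*r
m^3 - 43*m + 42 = (m - 6)*(m - 1)*(m + 7)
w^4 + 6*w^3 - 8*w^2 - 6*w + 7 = (w - 1)^2*(w + 1)*(w + 7)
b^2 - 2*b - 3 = (b - 3)*(b + 1)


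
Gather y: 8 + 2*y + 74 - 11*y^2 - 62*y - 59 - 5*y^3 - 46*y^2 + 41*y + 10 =-5*y^3 - 57*y^2 - 19*y + 33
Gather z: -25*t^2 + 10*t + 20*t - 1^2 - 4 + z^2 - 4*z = -25*t^2 + 30*t + z^2 - 4*z - 5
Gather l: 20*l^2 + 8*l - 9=20*l^2 + 8*l - 9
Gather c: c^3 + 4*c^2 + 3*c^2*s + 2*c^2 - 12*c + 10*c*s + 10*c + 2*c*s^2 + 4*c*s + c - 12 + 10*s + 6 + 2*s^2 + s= c^3 + c^2*(3*s + 6) + c*(2*s^2 + 14*s - 1) + 2*s^2 + 11*s - 6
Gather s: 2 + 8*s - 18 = 8*s - 16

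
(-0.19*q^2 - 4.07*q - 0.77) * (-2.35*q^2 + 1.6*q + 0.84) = 0.4465*q^4 + 9.2605*q^3 - 4.8621*q^2 - 4.6508*q - 0.6468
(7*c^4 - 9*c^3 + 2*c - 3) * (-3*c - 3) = -21*c^5 + 6*c^4 + 27*c^3 - 6*c^2 + 3*c + 9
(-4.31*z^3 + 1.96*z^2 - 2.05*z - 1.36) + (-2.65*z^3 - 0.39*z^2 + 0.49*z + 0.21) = -6.96*z^3 + 1.57*z^2 - 1.56*z - 1.15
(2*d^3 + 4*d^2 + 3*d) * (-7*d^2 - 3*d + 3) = -14*d^5 - 34*d^4 - 27*d^3 + 3*d^2 + 9*d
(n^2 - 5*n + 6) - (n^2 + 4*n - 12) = 18 - 9*n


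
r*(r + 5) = r^2 + 5*r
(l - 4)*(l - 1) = l^2 - 5*l + 4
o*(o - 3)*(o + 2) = o^3 - o^2 - 6*o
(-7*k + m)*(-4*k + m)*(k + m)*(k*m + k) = 28*k^4*m + 28*k^4 + 17*k^3*m^2 + 17*k^3*m - 10*k^2*m^3 - 10*k^2*m^2 + k*m^4 + k*m^3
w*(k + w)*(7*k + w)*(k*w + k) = 7*k^3*w^2 + 7*k^3*w + 8*k^2*w^3 + 8*k^2*w^2 + k*w^4 + k*w^3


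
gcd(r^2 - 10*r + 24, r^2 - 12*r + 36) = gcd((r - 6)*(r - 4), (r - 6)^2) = r - 6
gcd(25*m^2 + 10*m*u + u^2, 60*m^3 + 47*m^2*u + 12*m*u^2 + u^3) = 5*m + u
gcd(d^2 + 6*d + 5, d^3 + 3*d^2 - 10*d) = d + 5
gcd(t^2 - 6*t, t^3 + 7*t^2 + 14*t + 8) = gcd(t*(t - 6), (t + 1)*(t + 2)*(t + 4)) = 1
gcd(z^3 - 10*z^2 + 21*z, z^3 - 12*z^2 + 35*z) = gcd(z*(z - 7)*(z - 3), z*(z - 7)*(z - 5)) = z^2 - 7*z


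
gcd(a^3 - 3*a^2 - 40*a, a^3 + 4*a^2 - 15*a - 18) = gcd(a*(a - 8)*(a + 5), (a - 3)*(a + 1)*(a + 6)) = 1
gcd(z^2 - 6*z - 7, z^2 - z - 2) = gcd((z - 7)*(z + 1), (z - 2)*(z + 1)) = z + 1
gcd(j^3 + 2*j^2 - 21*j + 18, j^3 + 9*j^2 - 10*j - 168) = j + 6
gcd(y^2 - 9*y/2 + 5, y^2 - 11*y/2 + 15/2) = y - 5/2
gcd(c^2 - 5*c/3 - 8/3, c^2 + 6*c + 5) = c + 1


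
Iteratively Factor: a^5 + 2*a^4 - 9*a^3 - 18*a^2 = (a)*(a^4 + 2*a^3 - 9*a^2 - 18*a) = a*(a + 2)*(a^3 - 9*a) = a^2*(a + 2)*(a^2 - 9) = a^2*(a - 3)*(a + 2)*(a + 3)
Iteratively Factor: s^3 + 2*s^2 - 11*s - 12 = (s + 4)*(s^2 - 2*s - 3) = (s - 3)*(s + 4)*(s + 1)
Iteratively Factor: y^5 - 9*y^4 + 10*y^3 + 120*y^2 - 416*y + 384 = (y - 4)*(y^4 - 5*y^3 - 10*y^2 + 80*y - 96) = (y - 4)*(y - 2)*(y^3 - 3*y^2 - 16*y + 48) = (y - 4)*(y - 2)*(y + 4)*(y^2 - 7*y + 12) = (y - 4)^2*(y - 2)*(y + 4)*(y - 3)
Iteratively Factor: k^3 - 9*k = (k)*(k^2 - 9) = k*(k + 3)*(k - 3)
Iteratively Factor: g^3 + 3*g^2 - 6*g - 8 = (g + 1)*(g^2 + 2*g - 8) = (g + 1)*(g + 4)*(g - 2)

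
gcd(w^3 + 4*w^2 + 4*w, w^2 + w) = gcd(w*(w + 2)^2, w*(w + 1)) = w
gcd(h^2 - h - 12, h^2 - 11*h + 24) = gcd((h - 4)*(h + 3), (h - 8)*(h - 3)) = 1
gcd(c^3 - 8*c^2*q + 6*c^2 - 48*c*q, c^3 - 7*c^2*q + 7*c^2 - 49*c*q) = c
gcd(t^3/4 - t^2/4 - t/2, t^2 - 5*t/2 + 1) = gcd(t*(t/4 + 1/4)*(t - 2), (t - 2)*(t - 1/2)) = t - 2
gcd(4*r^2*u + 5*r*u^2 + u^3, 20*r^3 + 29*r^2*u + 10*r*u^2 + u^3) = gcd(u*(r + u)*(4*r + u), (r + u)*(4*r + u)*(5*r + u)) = 4*r^2 + 5*r*u + u^2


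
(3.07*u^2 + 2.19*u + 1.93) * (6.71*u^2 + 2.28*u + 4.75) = 20.5997*u^4 + 21.6945*u^3 + 32.526*u^2 + 14.8029*u + 9.1675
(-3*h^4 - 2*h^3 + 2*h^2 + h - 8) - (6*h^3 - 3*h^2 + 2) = -3*h^4 - 8*h^3 + 5*h^2 + h - 10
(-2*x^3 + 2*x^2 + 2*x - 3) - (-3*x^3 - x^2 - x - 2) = x^3 + 3*x^2 + 3*x - 1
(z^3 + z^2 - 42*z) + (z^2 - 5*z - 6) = z^3 + 2*z^2 - 47*z - 6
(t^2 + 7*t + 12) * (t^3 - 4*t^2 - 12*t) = t^5 + 3*t^4 - 28*t^3 - 132*t^2 - 144*t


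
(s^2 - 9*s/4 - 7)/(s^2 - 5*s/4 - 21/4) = (s - 4)/(s - 3)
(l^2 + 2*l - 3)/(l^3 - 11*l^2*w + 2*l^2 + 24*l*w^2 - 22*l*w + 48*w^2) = (l^2 + 2*l - 3)/(l^3 - 11*l^2*w + 2*l^2 + 24*l*w^2 - 22*l*w + 48*w^2)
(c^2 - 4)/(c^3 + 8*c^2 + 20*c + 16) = (c - 2)/(c^2 + 6*c + 8)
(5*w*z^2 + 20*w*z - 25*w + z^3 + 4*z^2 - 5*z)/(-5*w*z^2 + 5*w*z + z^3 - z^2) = (5*w*z + 25*w + z^2 + 5*z)/(z*(-5*w + z))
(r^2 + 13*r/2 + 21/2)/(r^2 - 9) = (r + 7/2)/(r - 3)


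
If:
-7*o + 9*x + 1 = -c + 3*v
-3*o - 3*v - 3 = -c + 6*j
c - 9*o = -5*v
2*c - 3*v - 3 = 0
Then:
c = 243*x/118 + 213/118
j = -99*x/118 - 27/59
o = 117*x/118 + 37/118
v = 81*x/59 + 12/59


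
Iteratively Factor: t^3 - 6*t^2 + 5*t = (t - 5)*(t^2 - t) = (t - 5)*(t - 1)*(t)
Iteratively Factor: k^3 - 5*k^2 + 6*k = (k - 3)*(k^2 - 2*k) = k*(k - 3)*(k - 2)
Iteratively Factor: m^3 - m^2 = (m)*(m^2 - m) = m*(m - 1)*(m)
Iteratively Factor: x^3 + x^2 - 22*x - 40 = (x + 2)*(x^2 - x - 20) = (x + 2)*(x + 4)*(x - 5)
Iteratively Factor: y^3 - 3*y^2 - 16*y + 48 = (y - 4)*(y^2 + y - 12) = (y - 4)*(y + 4)*(y - 3)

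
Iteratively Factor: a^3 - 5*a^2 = (a - 5)*(a^2) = a*(a - 5)*(a)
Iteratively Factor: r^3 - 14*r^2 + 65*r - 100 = (r - 5)*(r^2 - 9*r + 20) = (r - 5)^2*(r - 4)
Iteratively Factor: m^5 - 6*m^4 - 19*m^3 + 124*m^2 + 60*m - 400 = (m + 2)*(m^4 - 8*m^3 - 3*m^2 + 130*m - 200) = (m - 2)*(m + 2)*(m^3 - 6*m^2 - 15*m + 100) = (m - 5)*(m - 2)*(m + 2)*(m^2 - m - 20) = (m - 5)*(m - 2)*(m + 2)*(m + 4)*(m - 5)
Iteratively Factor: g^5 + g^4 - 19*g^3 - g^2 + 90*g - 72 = (g - 2)*(g^4 + 3*g^3 - 13*g^2 - 27*g + 36) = (g - 2)*(g + 4)*(g^3 - g^2 - 9*g + 9) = (g - 3)*(g - 2)*(g + 4)*(g^2 + 2*g - 3) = (g - 3)*(g - 2)*(g - 1)*(g + 4)*(g + 3)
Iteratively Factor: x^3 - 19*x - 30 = (x - 5)*(x^2 + 5*x + 6) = (x - 5)*(x + 2)*(x + 3)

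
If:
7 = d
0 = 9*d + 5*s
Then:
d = 7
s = -63/5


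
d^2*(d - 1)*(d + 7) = d^4 + 6*d^3 - 7*d^2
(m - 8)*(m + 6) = m^2 - 2*m - 48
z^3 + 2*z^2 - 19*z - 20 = (z - 4)*(z + 1)*(z + 5)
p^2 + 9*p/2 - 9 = (p - 3/2)*(p + 6)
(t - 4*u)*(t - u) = t^2 - 5*t*u + 4*u^2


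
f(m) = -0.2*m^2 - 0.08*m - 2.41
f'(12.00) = -4.88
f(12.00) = -32.17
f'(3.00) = -1.28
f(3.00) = -4.45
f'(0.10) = -0.12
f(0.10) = -2.42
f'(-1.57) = 0.55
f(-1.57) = -2.78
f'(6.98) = -2.87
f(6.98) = -12.71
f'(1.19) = -0.56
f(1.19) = -2.79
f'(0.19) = -0.16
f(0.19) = -2.43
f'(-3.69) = 1.40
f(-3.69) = -4.84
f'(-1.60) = 0.56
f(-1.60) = -2.79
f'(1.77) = -0.79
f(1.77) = -3.18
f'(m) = -0.4*m - 0.08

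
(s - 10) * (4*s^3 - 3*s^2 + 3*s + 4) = 4*s^4 - 43*s^3 + 33*s^2 - 26*s - 40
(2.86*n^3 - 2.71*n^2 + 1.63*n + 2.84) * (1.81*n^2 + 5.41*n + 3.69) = 5.1766*n^5 + 10.5675*n^4 - 1.1574*n^3 + 3.9588*n^2 + 21.3791*n + 10.4796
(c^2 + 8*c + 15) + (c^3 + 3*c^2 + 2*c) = c^3 + 4*c^2 + 10*c + 15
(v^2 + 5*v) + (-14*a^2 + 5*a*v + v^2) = -14*a^2 + 5*a*v + 2*v^2 + 5*v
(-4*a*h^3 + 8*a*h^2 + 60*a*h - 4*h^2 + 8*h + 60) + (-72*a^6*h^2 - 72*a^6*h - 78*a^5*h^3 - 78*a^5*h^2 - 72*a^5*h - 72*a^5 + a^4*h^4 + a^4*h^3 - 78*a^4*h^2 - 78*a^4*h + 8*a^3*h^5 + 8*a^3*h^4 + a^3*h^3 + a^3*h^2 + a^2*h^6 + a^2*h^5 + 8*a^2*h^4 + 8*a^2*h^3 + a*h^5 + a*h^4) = -72*a^6*h^2 - 72*a^6*h - 78*a^5*h^3 - 78*a^5*h^2 - 72*a^5*h - 72*a^5 + a^4*h^4 + a^4*h^3 - 78*a^4*h^2 - 78*a^4*h + 8*a^3*h^5 + 8*a^3*h^4 + a^3*h^3 + a^3*h^2 + a^2*h^6 + a^2*h^5 + 8*a^2*h^4 + 8*a^2*h^3 + a*h^5 + a*h^4 - 4*a*h^3 + 8*a*h^2 + 60*a*h - 4*h^2 + 8*h + 60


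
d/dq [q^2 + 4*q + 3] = 2*q + 4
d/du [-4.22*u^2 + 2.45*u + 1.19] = 2.45 - 8.44*u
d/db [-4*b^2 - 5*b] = -8*b - 5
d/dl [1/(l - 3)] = -1/(l - 3)^2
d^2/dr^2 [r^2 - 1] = 2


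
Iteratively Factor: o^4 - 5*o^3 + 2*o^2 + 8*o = (o - 4)*(o^3 - o^2 - 2*o) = o*(o - 4)*(o^2 - o - 2) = o*(o - 4)*(o - 2)*(o + 1)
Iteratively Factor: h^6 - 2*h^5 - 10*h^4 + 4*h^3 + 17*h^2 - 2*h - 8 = (h + 1)*(h^5 - 3*h^4 - 7*h^3 + 11*h^2 + 6*h - 8) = (h + 1)^2*(h^4 - 4*h^3 - 3*h^2 + 14*h - 8) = (h - 1)*(h + 1)^2*(h^3 - 3*h^2 - 6*h + 8) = (h - 4)*(h - 1)*(h + 1)^2*(h^2 + h - 2) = (h - 4)*(h - 1)^2*(h + 1)^2*(h + 2)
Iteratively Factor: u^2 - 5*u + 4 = (u - 4)*(u - 1)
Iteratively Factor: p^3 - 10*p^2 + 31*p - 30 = (p - 3)*(p^2 - 7*p + 10) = (p - 5)*(p - 3)*(p - 2)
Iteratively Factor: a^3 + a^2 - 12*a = (a)*(a^2 + a - 12) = a*(a + 4)*(a - 3)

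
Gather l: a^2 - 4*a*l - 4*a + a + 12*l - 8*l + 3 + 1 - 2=a^2 - 3*a + l*(4 - 4*a) + 2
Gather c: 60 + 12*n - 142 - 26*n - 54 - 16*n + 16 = -30*n - 120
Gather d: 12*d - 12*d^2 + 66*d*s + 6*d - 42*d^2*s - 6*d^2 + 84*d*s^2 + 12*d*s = d^2*(-42*s - 18) + d*(84*s^2 + 78*s + 18)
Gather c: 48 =48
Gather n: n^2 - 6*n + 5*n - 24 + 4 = n^2 - n - 20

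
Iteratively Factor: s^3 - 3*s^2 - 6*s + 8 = (s - 4)*(s^2 + s - 2) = (s - 4)*(s + 2)*(s - 1)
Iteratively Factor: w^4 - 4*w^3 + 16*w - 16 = (w + 2)*(w^3 - 6*w^2 + 12*w - 8) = (w - 2)*(w + 2)*(w^2 - 4*w + 4) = (w - 2)^2*(w + 2)*(w - 2)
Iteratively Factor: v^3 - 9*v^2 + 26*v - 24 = (v - 4)*(v^2 - 5*v + 6) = (v - 4)*(v - 3)*(v - 2)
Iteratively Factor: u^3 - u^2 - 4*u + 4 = (u - 2)*(u^2 + u - 2) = (u - 2)*(u + 2)*(u - 1)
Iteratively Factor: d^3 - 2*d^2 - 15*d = (d + 3)*(d^2 - 5*d) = d*(d + 3)*(d - 5)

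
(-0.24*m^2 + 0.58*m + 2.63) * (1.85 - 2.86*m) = 0.6864*m^3 - 2.1028*m^2 - 6.4488*m + 4.8655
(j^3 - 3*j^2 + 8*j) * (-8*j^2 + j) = -8*j^5 + 25*j^4 - 67*j^3 + 8*j^2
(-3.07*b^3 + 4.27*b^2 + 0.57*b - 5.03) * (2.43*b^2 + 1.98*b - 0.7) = -7.4601*b^5 + 4.2975*b^4 + 11.9887*b^3 - 14.0833*b^2 - 10.3584*b + 3.521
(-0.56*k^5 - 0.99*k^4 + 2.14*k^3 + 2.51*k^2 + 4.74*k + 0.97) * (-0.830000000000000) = 0.4648*k^5 + 0.8217*k^4 - 1.7762*k^3 - 2.0833*k^2 - 3.9342*k - 0.8051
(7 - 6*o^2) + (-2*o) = -6*o^2 - 2*o + 7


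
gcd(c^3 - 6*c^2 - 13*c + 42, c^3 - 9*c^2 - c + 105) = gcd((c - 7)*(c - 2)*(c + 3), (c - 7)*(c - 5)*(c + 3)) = c^2 - 4*c - 21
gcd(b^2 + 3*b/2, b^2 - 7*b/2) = b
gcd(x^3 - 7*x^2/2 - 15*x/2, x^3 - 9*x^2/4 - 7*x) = x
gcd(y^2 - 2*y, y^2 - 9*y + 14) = y - 2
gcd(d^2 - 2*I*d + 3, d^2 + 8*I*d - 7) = d + I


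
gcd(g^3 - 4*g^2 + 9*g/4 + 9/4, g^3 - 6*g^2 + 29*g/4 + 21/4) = g^2 - 5*g/2 - 3/2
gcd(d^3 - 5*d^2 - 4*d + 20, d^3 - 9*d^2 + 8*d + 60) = d^2 - 3*d - 10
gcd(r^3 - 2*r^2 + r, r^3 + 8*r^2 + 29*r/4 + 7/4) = 1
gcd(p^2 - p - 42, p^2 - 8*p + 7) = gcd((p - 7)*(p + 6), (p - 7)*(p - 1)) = p - 7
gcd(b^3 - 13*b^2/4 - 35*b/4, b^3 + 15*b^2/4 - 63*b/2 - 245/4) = b^2 - 13*b/4 - 35/4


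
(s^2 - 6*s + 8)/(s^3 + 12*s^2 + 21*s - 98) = (s - 4)/(s^2 + 14*s + 49)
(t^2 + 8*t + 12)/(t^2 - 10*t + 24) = (t^2 + 8*t + 12)/(t^2 - 10*t + 24)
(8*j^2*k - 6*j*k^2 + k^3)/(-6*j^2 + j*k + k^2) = k*(-4*j + k)/(3*j + k)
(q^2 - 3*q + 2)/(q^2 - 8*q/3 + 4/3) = 3*(q - 1)/(3*q - 2)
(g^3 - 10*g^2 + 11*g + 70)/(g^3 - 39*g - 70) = (g - 5)/(g + 5)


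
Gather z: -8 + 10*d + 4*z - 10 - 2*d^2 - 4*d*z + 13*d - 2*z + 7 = -2*d^2 + 23*d + z*(2 - 4*d) - 11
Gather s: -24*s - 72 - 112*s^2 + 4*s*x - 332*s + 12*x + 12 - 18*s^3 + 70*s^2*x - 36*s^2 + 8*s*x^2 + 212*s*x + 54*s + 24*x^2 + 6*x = -18*s^3 + s^2*(70*x - 148) + s*(8*x^2 + 216*x - 302) + 24*x^2 + 18*x - 60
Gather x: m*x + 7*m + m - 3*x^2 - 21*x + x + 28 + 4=8*m - 3*x^2 + x*(m - 20) + 32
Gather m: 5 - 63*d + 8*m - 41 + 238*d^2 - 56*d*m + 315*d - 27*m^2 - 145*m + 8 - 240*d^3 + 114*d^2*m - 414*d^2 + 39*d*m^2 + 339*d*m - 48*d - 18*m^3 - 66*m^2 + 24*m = -240*d^3 - 176*d^2 + 204*d - 18*m^3 + m^2*(39*d - 93) + m*(114*d^2 + 283*d - 113) - 28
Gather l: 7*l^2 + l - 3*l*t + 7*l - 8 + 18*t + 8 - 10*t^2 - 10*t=7*l^2 + l*(8 - 3*t) - 10*t^2 + 8*t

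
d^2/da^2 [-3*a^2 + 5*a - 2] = -6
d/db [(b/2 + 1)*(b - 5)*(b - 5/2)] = 3*b^2/2 - 11*b/2 - 5/4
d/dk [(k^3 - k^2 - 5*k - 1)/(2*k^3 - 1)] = (2*k^4 + 20*k^3 + 3*k^2 + 2*k + 5)/(4*k^6 - 4*k^3 + 1)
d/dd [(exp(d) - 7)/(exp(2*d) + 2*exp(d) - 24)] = (-2*(exp(d) - 7)*(exp(d) + 1) + exp(2*d) + 2*exp(d) - 24)*exp(d)/(exp(2*d) + 2*exp(d) - 24)^2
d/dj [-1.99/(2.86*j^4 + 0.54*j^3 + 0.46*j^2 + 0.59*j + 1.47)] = (22.7656*j^3 + 3.2238*j^2 + 1.8308*j + 1.1741)/(2.86*j^4 + 0.54*j^3 + 0.46*j^2 + 0.59*j + 1.47)^2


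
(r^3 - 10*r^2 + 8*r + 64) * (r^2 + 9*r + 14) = r^5 - r^4 - 68*r^3 - 4*r^2 + 688*r + 896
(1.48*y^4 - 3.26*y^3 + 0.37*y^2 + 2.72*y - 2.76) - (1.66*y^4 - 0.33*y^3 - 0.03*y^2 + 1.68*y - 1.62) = -0.18*y^4 - 2.93*y^3 + 0.4*y^2 + 1.04*y - 1.14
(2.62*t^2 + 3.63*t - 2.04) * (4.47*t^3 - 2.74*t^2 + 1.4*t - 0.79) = 11.7114*t^5 + 9.0473*t^4 - 15.397*t^3 + 8.6018*t^2 - 5.7237*t + 1.6116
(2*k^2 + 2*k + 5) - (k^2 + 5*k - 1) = k^2 - 3*k + 6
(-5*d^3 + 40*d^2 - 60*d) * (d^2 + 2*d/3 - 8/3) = -5*d^5 + 110*d^4/3 - 20*d^3 - 440*d^2/3 + 160*d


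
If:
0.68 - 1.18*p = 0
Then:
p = 0.58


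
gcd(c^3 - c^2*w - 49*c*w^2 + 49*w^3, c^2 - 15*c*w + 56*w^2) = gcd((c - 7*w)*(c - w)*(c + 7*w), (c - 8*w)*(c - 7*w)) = -c + 7*w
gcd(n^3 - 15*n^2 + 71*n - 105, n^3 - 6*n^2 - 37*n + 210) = n^2 - 12*n + 35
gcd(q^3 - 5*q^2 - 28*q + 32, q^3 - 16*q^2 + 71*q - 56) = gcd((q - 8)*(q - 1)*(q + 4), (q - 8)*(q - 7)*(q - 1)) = q^2 - 9*q + 8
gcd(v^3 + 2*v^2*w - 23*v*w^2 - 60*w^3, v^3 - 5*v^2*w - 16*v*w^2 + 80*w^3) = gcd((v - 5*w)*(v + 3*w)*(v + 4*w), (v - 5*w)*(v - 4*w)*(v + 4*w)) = v^2 - v*w - 20*w^2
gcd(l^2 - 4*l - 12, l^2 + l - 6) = 1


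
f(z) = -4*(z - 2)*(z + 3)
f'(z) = -8*z - 4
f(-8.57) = -235.50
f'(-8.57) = 64.56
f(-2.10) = 14.76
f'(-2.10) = 12.80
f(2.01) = -0.20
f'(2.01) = -20.08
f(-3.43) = -9.34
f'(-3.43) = 23.44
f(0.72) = 19.05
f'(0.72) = -9.76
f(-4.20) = -29.76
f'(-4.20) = 29.60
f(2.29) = -6.14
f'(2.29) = -22.32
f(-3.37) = -7.95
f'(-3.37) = 22.96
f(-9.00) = -264.00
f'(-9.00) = 68.00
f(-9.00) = -264.00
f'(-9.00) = 68.00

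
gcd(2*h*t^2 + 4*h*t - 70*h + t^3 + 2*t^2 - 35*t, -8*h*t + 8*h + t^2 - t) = 1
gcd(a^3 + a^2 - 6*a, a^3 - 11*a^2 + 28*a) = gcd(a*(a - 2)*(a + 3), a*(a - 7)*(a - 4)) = a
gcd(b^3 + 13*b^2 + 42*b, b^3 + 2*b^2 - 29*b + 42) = b + 7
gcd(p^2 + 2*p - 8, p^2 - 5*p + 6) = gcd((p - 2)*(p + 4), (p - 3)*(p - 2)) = p - 2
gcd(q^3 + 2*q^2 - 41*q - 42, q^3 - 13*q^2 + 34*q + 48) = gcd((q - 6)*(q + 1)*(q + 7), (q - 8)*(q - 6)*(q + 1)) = q^2 - 5*q - 6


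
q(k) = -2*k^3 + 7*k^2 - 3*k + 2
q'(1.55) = 4.28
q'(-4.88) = -214.21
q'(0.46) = 2.17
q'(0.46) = 2.17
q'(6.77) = -183.22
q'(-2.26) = -65.29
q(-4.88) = 415.77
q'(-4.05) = -158.12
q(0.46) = 1.91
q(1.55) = 6.72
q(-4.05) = 261.83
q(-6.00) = 704.00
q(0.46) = 1.91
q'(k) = -6*k^2 + 14*k - 3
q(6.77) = -318.06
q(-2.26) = 67.62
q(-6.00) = 704.00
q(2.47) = 7.16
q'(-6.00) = -303.00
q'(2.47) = -5.03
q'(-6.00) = -303.00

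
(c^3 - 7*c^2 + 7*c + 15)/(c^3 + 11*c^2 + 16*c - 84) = (c^3 - 7*c^2 + 7*c + 15)/(c^3 + 11*c^2 + 16*c - 84)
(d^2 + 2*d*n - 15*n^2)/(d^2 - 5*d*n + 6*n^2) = (d + 5*n)/(d - 2*n)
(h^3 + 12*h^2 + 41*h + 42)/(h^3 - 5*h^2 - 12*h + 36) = (h^2 + 9*h + 14)/(h^2 - 8*h + 12)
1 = 1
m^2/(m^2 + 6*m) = m/(m + 6)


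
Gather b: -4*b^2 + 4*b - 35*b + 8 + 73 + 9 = -4*b^2 - 31*b + 90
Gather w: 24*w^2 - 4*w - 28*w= 24*w^2 - 32*w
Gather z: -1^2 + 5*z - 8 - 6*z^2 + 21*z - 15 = -6*z^2 + 26*z - 24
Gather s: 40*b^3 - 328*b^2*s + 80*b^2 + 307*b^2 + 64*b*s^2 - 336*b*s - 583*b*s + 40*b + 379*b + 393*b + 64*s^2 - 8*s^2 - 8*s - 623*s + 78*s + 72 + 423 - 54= 40*b^3 + 387*b^2 + 812*b + s^2*(64*b + 56) + s*(-328*b^2 - 919*b - 553) + 441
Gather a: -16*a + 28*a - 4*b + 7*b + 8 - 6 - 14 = 12*a + 3*b - 12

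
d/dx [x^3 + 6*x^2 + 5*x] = 3*x^2 + 12*x + 5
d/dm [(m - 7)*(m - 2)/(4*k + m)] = ((4*k + m)*(2*m - 9) - (m - 7)*(m - 2))/(4*k + m)^2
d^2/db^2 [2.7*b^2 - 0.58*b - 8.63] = 5.40000000000000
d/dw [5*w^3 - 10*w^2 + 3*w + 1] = 15*w^2 - 20*w + 3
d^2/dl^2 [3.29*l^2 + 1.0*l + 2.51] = 6.58000000000000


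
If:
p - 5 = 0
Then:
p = 5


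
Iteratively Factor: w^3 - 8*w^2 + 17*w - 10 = (w - 5)*(w^2 - 3*w + 2) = (w - 5)*(w - 1)*(w - 2)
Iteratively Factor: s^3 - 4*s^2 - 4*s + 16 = (s - 4)*(s^2 - 4) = (s - 4)*(s + 2)*(s - 2)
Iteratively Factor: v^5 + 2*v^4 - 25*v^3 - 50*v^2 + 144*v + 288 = (v + 4)*(v^4 - 2*v^3 - 17*v^2 + 18*v + 72) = (v + 2)*(v + 4)*(v^3 - 4*v^2 - 9*v + 36) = (v - 4)*(v + 2)*(v + 4)*(v^2 - 9) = (v - 4)*(v - 3)*(v + 2)*(v + 4)*(v + 3)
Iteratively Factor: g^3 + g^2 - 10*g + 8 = (g + 4)*(g^2 - 3*g + 2) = (g - 1)*(g + 4)*(g - 2)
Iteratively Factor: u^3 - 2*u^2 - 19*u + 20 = (u - 1)*(u^2 - u - 20) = (u - 1)*(u + 4)*(u - 5)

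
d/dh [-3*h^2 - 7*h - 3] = -6*h - 7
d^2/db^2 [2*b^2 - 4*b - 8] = 4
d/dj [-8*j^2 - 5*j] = -16*j - 5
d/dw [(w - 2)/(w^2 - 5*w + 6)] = -1/(w^2 - 6*w + 9)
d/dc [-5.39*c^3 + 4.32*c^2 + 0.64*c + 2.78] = -16.17*c^2 + 8.64*c + 0.64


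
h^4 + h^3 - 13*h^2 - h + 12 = (h - 3)*(h - 1)*(h + 1)*(h + 4)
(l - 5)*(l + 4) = l^2 - l - 20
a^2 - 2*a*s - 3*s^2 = (a - 3*s)*(a + s)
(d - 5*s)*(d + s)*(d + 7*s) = d^3 + 3*d^2*s - 33*d*s^2 - 35*s^3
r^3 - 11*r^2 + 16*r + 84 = (r - 7)*(r - 6)*(r + 2)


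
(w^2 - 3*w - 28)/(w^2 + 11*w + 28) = (w - 7)/(w + 7)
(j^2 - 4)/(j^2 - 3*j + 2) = (j + 2)/(j - 1)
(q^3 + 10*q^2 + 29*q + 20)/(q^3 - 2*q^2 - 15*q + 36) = (q^2 + 6*q + 5)/(q^2 - 6*q + 9)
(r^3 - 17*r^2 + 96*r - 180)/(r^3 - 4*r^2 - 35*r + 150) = (r^2 - 12*r + 36)/(r^2 + r - 30)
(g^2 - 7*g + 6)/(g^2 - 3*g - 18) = (g - 1)/(g + 3)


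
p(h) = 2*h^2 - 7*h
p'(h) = 4*h - 7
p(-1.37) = 13.34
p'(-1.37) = -12.48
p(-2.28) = 26.36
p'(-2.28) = -16.12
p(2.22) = -5.68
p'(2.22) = 1.88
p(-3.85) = 56.60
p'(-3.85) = -22.40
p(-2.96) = 38.24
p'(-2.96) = -18.84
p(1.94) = -6.05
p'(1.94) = 0.76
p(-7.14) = 151.94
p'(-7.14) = -35.56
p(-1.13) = 10.46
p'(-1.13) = -11.52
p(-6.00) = 114.00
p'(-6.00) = -31.00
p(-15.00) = 555.00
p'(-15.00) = -67.00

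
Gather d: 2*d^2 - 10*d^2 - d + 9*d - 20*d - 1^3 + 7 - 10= -8*d^2 - 12*d - 4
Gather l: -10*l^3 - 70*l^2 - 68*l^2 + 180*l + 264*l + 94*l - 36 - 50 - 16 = -10*l^3 - 138*l^2 + 538*l - 102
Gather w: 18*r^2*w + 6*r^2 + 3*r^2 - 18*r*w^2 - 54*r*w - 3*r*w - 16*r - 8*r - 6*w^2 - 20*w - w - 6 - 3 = 9*r^2 - 24*r + w^2*(-18*r - 6) + w*(18*r^2 - 57*r - 21) - 9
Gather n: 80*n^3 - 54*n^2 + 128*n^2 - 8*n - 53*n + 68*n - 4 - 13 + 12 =80*n^3 + 74*n^2 + 7*n - 5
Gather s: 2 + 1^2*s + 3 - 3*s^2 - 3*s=-3*s^2 - 2*s + 5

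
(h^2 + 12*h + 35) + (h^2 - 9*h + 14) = 2*h^2 + 3*h + 49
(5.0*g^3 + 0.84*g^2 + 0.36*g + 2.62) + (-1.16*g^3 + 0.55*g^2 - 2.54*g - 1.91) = 3.84*g^3 + 1.39*g^2 - 2.18*g + 0.71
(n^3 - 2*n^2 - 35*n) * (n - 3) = n^4 - 5*n^3 - 29*n^2 + 105*n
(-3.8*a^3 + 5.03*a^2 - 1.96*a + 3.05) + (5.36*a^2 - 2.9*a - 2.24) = -3.8*a^3 + 10.39*a^2 - 4.86*a + 0.81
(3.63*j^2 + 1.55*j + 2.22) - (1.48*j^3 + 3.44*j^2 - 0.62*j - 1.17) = -1.48*j^3 + 0.19*j^2 + 2.17*j + 3.39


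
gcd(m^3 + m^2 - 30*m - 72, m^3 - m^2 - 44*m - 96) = m^2 + 7*m + 12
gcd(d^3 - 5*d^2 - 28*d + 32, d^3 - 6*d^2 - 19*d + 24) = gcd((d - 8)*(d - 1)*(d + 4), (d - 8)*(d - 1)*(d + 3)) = d^2 - 9*d + 8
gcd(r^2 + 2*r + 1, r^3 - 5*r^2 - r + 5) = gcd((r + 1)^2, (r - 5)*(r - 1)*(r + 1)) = r + 1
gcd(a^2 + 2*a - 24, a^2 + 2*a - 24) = a^2 + 2*a - 24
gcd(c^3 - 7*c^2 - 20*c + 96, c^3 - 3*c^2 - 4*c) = 1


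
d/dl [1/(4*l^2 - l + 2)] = (1 - 8*l)/(4*l^2 - l + 2)^2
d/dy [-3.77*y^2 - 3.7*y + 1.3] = -7.54*y - 3.7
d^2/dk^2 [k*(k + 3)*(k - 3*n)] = 6*k - 6*n + 6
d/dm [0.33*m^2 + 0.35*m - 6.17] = 0.66*m + 0.35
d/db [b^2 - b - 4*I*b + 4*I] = 2*b - 1 - 4*I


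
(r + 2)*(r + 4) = r^2 + 6*r + 8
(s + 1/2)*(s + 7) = s^2 + 15*s/2 + 7/2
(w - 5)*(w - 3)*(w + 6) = w^3 - 2*w^2 - 33*w + 90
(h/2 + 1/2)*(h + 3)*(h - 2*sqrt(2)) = h^3/2 - sqrt(2)*h^2 + 2*h^2 - 4*sqrt(2)*h + 3*h/2 - 3*sqrt(2)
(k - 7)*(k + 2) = k^2 - 5*k - 14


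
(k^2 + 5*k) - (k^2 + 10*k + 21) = -5*k - 21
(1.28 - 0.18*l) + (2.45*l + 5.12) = 2.27*l + 6.4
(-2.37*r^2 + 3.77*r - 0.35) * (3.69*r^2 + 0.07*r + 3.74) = -8.7453*r^4 + 13.7454*r^3 - 9.8914*r^2 + 14.0753*r - 1.309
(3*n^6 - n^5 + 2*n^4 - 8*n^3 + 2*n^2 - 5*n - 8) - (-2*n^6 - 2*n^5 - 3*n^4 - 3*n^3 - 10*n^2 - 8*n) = 5*n^6 + n^5 + 5*n^4 - 5*n^3 + 12*n^2 + 3*n - 8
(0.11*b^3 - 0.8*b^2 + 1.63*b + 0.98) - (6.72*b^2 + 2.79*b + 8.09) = 0.11*b^3 - 7.52*b^2 - 1.16*b - 7.11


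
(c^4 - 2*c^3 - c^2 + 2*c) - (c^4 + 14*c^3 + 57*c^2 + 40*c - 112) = -16*c^3 - 58*c^2 - 38*c + 112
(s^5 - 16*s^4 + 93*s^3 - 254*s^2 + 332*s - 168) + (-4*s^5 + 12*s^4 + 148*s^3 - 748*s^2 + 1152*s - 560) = -3*s^5 - 4*s^4 + 241*s^3 - 1002*s^2 + 1484*s - 728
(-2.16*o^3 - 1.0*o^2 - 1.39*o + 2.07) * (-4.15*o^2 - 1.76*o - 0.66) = 8.964*o^5 + 7.9516*o^4 + 8.9541*o^3 - 5.4841*o^2 - 2.7258*o - 1.3662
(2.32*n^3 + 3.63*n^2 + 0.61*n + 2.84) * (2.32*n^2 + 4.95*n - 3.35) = 5.3824*n^5 + 19.9056*n^4 + 11.6117*n^3 - 2.5522*n^2 + 12.0145*n - 9.514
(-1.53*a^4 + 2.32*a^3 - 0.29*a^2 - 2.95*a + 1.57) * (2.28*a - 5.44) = -3.4884*a^5 + 13.6128*a^4 - 13.282*a^3 - 5.1484*a^2 + 19.6276*a - 8.5408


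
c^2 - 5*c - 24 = (c - 8)*(c + 3)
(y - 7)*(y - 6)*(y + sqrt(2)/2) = y^3 - 13*y^2 + sqrt(2)*y^2/2 - 13*sqrt(2)*y/2 + 42*y + 21*sqrt(2)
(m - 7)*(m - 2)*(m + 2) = m^3 - 7*m^2 - 4*m + 28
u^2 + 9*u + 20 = (u + 4)*(u + 5)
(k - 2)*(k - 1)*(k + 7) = k^3 + 4*k^2 - 19*k + 14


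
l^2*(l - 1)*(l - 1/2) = l^4 - 3*l^3/2 + l^2/2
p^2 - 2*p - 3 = (p - 3)*(p + 1)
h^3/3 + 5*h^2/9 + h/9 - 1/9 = (h/3 + 1/3)*(h - 1/3)*(h + 1)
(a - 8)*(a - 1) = a^2 - 9*a + 8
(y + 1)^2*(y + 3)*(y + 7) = y^4 + 12*y^3 + 42*y^2 + 52*y + 21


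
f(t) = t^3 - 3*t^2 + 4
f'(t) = 3*t^2 - 6*t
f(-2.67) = -36.42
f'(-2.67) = 37.41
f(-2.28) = -23.45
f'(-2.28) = 29.28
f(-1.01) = -0.09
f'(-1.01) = 9.12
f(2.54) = 1.03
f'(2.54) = 4.11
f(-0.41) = 3.43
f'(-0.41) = 2.96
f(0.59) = 3.16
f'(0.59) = -2.50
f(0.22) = 3.87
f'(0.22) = -1.17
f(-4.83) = -178.67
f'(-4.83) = 98.97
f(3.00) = 4.00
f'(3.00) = 9.00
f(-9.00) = -968.00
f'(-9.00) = 297.00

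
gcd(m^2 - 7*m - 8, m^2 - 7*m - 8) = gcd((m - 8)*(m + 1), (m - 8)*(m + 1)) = m^2 - 7*m - 8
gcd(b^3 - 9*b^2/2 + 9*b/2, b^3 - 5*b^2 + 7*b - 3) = b - 3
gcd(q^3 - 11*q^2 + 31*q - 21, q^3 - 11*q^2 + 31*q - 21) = q^3 - 11*q^2 + 31*q - 21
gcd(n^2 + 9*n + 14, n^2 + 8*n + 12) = n + 2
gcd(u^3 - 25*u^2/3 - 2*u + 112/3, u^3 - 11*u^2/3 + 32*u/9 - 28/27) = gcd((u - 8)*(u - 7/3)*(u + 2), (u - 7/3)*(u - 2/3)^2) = u - 7/3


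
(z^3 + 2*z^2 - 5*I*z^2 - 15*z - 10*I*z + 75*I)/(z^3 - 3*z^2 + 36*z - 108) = (z^2 + 5*z*(1 - I) - 25*I)/(z^2 + 36)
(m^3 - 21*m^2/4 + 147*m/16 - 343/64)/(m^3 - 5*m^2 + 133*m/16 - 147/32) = (4*m - 7)/(2*(2*m - 3))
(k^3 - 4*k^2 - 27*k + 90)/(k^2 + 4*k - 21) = (k^2 - k - 30)/(k + 7)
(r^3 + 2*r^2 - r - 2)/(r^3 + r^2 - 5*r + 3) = (r^2 + 3*r + 2)/(r^2 + 2*r - 3)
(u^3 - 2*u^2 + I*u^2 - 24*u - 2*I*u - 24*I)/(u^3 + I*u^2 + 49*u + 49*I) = (u^2 - 2*u - 24)/(u^2 + 49)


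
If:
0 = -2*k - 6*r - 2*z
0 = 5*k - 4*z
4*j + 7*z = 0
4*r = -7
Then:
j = -245/48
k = 7/3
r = -7/4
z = 35/12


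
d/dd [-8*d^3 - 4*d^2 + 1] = 8*d*(-3*d - 1)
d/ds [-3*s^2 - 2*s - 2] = -6*s - 2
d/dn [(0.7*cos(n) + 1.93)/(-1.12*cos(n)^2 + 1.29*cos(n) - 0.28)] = (-0.784*cos(n)^2 - 4.3232*cos(n) + 2.6857)*sin(n)/(1.2544*cos(n)^4 - 2.8896*cos(n)^3 + 2.2913*cos(n)^2 - 0.7224*cos(n) + 0.0784)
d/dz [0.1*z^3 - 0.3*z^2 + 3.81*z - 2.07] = 0.3*z^2 - 0.6*z + 3.81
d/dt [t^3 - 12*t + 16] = 3*t^2 - 12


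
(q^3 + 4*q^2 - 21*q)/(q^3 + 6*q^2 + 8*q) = (q^2 + 4*q - 21)/(q^2 + 6*q + 8)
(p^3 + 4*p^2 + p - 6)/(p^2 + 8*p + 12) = (p^2 + 2*p - 3)/(p + 6)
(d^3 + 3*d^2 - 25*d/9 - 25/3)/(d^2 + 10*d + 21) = (d^2 - 25/9)/(d + 7)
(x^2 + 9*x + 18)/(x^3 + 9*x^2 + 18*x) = 1/x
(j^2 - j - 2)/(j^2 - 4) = (j + 1)/(j + 2)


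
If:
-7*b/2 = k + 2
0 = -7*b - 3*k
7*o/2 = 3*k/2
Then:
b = -12/7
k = 4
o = 12/7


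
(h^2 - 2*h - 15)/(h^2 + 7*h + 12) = (h - 5)/(h + 4)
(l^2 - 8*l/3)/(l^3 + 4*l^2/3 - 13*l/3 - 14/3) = l*(3*l - 8)/(3*l^3 + 4*l^2 - 13*l - 14)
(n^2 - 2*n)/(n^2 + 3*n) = (n - 2)/(n + 3)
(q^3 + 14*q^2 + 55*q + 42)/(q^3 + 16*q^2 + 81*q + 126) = (q + 1)/(q + 3)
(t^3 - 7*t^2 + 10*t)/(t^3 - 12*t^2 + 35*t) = (t - 2)/(t - 7)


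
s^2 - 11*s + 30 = (s - 6)*(s - 5)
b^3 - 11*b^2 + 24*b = b*(b - 8)*(b - 3)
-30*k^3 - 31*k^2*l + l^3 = (-6*k + l)*(k + l)*(5*k + l)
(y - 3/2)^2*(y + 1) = y^3 - 2*y^2 - 3*y/4 + 9/4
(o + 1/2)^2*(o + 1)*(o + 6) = o^4 + 8*o^3 + 53*o^2/4 + 31*o/4 + 3/2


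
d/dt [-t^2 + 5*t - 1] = 5 - 2*t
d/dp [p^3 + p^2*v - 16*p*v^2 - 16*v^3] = 3*p^2 + 2*p*v - 16*v^2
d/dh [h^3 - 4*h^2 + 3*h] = 3*h^2 - 8*h + 3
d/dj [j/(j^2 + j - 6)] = (j^2 - j*(2*j + 1) + j - 6)/(j^2 + j - 6)^2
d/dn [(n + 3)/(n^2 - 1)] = (n^2 - 2*n*(n + 3) - 1)/(n^2 - 1)^2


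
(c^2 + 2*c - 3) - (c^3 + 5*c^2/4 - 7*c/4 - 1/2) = -c^3 - c^2/4 + 15*c/4 - 5/2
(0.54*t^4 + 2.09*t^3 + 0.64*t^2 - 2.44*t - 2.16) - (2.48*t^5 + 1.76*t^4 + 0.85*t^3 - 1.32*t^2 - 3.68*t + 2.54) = -2.48*t^5 - 1.22*t^4 + 1.24*t^3 + 1.96*t^2 + 1.24*t - 4.7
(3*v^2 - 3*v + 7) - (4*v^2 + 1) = -v^2 - 3*v + 6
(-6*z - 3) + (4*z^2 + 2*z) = 4*z^2 - 4*z - 3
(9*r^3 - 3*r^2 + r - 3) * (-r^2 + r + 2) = -9*r^5 + 12*r^4 + 14*r^3 - 2*r^2 - r - 6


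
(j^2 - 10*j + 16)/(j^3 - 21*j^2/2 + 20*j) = 2*(j - 2)/(j*(2*j - 5))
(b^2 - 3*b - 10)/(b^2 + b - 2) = (b - 5)/(b - 1)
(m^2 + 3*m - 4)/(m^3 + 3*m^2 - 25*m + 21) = (m + 4)/(m^2 + 4*m - 21)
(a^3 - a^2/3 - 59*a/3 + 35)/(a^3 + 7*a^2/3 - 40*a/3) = (3*a^2 - 16*a + 21)/(a*(3*a - 8))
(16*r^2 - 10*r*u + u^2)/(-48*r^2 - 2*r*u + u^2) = (-2*r + u)/(6*r + u)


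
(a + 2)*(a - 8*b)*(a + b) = a^3 - 7*a^2*b + 2*a^2 - 8*a*b^2 - 14*a*b - 16*b^2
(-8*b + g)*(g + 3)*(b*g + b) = -8*b^2*g^2 - 32*b^2*g - 24*b^2 + b*g^3 + 4*b*g^2 + 3*b*g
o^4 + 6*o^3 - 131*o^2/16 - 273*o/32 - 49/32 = (o - 7/4)*(o + 1/4)*(o + 1/2)*(o + 7)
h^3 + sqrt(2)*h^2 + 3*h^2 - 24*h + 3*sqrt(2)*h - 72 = (h + 3)*(h - 3*sqrt(2))*(h + 4*sqrt(2))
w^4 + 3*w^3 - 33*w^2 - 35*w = w*(w - 5)*(w + 1)*(w + 7)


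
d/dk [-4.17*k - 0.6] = -4.17000000000000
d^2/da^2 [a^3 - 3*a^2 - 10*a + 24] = 6*a - 6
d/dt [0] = 0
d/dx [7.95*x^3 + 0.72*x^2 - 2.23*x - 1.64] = 23.85*x^2 + 1.44*x - 2.23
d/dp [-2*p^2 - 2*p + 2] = -4*p - 2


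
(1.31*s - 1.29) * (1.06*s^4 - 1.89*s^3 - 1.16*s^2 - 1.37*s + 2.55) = 1.3886*s^5 - 3.8433*s^4 + 0.9185*s^3 - 0.2983*s^2 + 5.1078*s - 3.2895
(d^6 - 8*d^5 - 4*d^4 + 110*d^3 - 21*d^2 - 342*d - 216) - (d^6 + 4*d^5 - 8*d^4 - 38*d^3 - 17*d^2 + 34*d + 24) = -12*d^5 + 4*d^4 + 148*d^3 - 4*d^2 - 376*d - 240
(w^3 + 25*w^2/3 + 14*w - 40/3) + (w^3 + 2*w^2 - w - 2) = 2*w^3 + 31*w^2/3 + 13*w - 46/3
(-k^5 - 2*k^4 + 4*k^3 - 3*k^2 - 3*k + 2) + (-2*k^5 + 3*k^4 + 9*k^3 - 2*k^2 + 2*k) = -3*k^5 + k^4 + 13*k^3 - 5*k^2 - k + 2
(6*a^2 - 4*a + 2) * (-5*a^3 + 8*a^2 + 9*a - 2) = -30*a^5 + 68*a^4 + 12*a^3 - 32*a^2 + 26*a - 4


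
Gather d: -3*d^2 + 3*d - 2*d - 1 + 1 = -3*d^2 + d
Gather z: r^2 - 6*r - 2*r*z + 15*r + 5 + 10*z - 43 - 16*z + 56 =r^2 + 9*r + z*(-2*r - 6) + 18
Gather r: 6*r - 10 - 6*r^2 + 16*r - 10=-6*r^2 + 22*r - 20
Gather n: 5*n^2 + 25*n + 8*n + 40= 5*n^2 + 33*n + 40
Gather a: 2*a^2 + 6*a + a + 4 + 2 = 2*a^2 + 7*a + 6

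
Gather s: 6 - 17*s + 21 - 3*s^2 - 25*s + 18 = -3*s^2 - 42*s + 45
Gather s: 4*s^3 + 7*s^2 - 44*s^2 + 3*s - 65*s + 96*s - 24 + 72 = 4*s^3 - 37*s^2 + 34*s + 48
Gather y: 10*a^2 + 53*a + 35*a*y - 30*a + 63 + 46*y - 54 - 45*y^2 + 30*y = 10*a^2 + 23*a - 45*y^2 + y*(35*a + 76) + 9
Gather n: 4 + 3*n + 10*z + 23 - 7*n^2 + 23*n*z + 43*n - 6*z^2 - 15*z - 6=-7*n^2 + n*(23*z + 46) - 6*z^2 - 5*z + 21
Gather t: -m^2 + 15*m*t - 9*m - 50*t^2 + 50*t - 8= -m^2 - 9*m - 50*t^2 + t*(15*m + 50) - 8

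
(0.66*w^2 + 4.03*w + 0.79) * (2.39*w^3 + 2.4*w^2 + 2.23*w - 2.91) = 1.5774*w^5 + 11.2157*w^4 + 13.0319*w^3 + 8.9623*w^2 - 9.9656*w - 2.2989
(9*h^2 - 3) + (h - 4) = 9*h^2 + h - 7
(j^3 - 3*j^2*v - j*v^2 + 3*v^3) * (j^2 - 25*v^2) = j^5 - 3*j^4*v - 26*j^3*v^2 + 78*j^2*v^3 + 25*j*v^4 - 75*v^5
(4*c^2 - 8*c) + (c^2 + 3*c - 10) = 5*c^2 - 5*c - 10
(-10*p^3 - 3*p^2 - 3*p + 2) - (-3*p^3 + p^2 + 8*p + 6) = -7*p^3 - 4*p^2 - 11*p - 4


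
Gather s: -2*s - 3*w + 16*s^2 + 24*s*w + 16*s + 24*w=16*s^2 + s*(24*w + 14) + 21*w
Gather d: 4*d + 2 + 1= 4*d + 3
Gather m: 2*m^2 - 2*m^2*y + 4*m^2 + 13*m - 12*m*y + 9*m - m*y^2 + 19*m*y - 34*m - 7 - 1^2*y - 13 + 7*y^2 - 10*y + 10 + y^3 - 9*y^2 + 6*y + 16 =m^2*(6 - 2*y) + m*(-y^2 + 7*y - 12) + y^3 - 2*y^2 - 5*y + 6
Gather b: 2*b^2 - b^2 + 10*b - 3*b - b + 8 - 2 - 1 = b^2 + 6*b + 5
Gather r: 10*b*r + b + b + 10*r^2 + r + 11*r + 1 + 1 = 2*b + 10*r^2 + r*(10*b + 12) + 2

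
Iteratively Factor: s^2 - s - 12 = (s + 3)*(s - 4)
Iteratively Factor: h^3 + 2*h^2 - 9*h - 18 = (h + 3)*(h^2 - h - 6) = (h - 3)*(h + 3)*(h + 2)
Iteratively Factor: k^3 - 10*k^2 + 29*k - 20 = (k - 4)*(k^2 - 6*k + 5) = (k - 4)*(k - 1)*(k - 5)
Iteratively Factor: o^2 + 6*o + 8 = (o + 2)*(o + 4)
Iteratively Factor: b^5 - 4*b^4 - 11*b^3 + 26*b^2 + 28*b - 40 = (b + 2)*(b^4 - 6*b^3 + b^2 + 24*b - 20) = (b + 2)^2*(b^3 - 8*b^2 + 17*b - 10) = (b - 1)*(b + 2)^2*(b^2 - 7*b + 10) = (b - 2)*(b - 1)*(b + 2)^2*(b - 5)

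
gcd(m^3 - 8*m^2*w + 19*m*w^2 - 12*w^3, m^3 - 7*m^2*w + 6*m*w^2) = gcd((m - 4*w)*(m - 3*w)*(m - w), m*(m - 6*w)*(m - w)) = -m + w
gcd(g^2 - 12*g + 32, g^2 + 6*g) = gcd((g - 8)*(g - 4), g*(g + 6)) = 1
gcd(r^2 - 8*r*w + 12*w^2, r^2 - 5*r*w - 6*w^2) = r - 6*w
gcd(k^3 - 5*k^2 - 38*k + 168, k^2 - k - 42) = k^2 - k - 42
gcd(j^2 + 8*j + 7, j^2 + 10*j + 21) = j + 7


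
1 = 1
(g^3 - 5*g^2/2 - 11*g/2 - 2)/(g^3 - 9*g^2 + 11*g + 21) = (g^2 - 7*g/2 - 2)/(g^2 - 10*g + 21)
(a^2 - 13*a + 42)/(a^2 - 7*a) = (a - 6)/a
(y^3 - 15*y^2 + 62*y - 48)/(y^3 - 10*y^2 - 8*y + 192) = (y - 1)/(y + 4)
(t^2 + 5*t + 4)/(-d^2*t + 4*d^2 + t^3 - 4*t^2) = (t^2 + 5*t + 4)/(-d^2*t + 4*d^2 + t^3 - 4*t^2)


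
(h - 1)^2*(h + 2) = h^3 - 3*h + 2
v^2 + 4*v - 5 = (v - 1)*(v + 5)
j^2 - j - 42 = (j - 7)*(j + 6)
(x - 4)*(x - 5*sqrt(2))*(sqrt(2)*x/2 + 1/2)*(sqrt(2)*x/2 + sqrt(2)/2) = x^4/2 - 9*sqrt(2)*x^3/4 - 3*x^3/2 - 9*x^2/2 + 27*sqrt(2)*x^2/4 + 15*x/2 + 9*sqrt(2)*x + 10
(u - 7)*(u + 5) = u^2 - 2*u - 35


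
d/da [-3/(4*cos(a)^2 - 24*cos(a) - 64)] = 3*(3 - cos(a))*sin(a)/(2*(sin(a)^2 + 6*cos(a) + 15)^2)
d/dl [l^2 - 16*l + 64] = 2*l - 16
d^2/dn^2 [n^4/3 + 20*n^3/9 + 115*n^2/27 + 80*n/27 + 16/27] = 4*n^2 + 40*n/3 + 230/27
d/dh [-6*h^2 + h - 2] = 1 - 12*h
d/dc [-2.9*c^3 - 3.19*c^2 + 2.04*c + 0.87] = -8.7*c^2 - 6.38*c + 2.04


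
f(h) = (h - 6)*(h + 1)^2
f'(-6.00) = 145.00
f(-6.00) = -300.00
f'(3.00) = -8.00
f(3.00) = -48.00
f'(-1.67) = 10.73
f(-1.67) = -3.44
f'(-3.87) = 64.89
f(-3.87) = -81.30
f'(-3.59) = 56.38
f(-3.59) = -64.33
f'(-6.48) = 166.81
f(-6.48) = -374.78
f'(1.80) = -15.68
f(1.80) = -32.93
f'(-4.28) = 78.20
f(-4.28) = -110.60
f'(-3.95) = 67.41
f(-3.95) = -86.59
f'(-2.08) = 18.62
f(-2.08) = -9.42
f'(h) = (h - 6)*(2*h + 2) + (h + 1)^2 = (h + 1)*(3*h - 11)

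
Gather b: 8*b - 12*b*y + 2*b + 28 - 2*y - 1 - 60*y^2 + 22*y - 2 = b*(10 - 12*y) - 60*y^2 + 20*y + 25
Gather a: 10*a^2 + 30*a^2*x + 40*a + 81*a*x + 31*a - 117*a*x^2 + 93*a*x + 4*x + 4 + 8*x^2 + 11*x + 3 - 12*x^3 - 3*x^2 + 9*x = a^2*(30*x + 10) + a*(-117*x^2 + 174*x + 71) - 12*x^3 + 5*x^2 + 24*x + 7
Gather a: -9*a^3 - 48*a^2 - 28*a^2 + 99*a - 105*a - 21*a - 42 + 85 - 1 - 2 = -9*a^3 - 76*a^2 - 27*a + 40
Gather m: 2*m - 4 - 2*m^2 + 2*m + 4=-2*m^2 + 4*m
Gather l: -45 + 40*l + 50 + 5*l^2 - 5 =5*l^2 + 40*l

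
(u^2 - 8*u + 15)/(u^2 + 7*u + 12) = (u^2 - 8*u + 15)/(u^2 + 7*u + 12)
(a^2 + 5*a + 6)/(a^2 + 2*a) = (a + 3)/a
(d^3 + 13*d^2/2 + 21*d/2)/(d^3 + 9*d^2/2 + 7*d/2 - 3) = d*(2*d + 7)/(2*d^2 + 3*d - 2)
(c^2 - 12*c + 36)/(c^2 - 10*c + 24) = (c - 6)/(c - 4)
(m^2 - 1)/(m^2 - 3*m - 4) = (m - 1)/(m - 4)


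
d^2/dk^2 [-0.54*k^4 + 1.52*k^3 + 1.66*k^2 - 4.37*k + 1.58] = -6.48*k^2 + 9.12*k + 3.32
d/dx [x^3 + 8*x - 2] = 3*x^2 + 8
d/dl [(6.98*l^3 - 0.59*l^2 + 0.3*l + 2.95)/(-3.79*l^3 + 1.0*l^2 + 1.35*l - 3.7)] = (1.4210854715202e-14*l^5 + 4.7439*l^4 + 21.12*l^3 - 45.033*l^2 - 1.534*l - 5.0925)/(14.3641*l^6 - 7.58*l^5 - 9.233*l^4 + 30.746*l^3 - 5.5775*l^2 - 9.99*l + 13.69)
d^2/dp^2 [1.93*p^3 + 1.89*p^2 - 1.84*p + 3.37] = 11.58*p + 3.78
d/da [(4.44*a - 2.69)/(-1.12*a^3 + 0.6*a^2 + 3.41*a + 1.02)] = (9.9456*a^3 - 11.7024*a^2 + 3.228*a + 13.7017)/(1.2544*a^6 - 1.344*a^5 - 7.2784*a^4 + 1.8072*a^3 + 12.8521*a^2 + 6.9564*a + 1.0404)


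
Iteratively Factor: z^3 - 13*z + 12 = (z - 1)*(z^2 + z - 12) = (z - 1)*(z + 4)*(z - 3)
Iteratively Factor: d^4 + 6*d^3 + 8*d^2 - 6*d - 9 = (d - 1)*(d^3 + 7*d^2 + 15*d + 9) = (d - 1)*(d + 3)*(d^2 + 4*d + 3) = (d - 1)*(d + 1)*(d + 3)*(d + 3)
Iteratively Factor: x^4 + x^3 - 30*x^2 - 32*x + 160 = (x + 4)*(x^3 - 3*x^2 - 18*x + 40) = (x - 5)*(x + 4)*(x^2 + 2*x - 8) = (x - 5)*(x + 4)^2*(x - 2)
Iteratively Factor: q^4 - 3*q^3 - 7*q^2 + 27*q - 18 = (q + 3)*(q^3 - 6*q^2 + 11*q - 6) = (q - 3)*(q + 3)*(q^2 - 3*q + 2) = (q - 3)*(q - 2)*(q + 3)*(q - 1)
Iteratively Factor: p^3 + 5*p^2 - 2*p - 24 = (p + 3)*(p^2 + 2*p - 8) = (p + 3)*(p + 4)*(p - 2)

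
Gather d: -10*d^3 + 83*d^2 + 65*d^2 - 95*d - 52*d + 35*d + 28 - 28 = -10*d^3 + 148*d^2 - 112*d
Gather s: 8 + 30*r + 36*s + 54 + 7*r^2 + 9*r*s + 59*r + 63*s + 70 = 7*r^2 + 89*r + s*(9*r + 99) + 132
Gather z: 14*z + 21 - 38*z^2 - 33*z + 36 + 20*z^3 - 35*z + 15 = 20*z^3 - 38*z^2 - 54*z + 72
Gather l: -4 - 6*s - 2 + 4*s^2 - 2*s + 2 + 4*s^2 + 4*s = 8*s^2 - 4*s - 4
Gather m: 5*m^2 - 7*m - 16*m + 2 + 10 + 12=5*m^2 - 23*m + 24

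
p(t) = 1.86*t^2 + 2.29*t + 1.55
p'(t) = 3.72*t + 2.29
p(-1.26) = 1.62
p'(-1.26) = -2.40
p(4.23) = 44.52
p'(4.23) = 18.03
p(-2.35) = 6.44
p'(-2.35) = -6.45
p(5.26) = 65.06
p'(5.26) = 21.86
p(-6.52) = 65.69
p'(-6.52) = -21.96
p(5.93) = 80.54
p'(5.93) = 24.35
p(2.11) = 14.66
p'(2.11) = 10.14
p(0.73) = 4.21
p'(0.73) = 5.01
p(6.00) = 82.25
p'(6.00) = 24.61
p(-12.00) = 241.91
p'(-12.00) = -42.35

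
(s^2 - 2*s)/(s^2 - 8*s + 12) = s/(s - 6)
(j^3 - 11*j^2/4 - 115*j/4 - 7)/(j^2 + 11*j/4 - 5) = (4*j^2 - 27*j - 7)/(4*j - 5)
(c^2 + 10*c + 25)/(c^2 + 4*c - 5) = (c + 5)/(c - 1)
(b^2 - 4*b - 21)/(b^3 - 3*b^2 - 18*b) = (b - 7)/(b*(b - 6))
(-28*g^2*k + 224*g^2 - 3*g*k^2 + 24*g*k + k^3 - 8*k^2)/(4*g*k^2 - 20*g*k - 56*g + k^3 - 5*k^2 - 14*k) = (-7*g*k + 56*g + k^2 - 8*k)/(k^2 - 5*k - 14)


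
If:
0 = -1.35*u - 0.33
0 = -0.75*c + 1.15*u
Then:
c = -0.37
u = -0.24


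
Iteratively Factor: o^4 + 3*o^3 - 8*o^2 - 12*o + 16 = (o + 4)*(o^3 - o^2 - 4*o + 4) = (o - 1)*(o + 4)*(o^2 - 4) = (o - 1)*(o + 2)*(o + 4)*(o - 2)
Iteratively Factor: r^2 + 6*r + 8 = (r + 4)*(r + 2)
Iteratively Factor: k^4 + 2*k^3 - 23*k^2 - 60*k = (k - 5)*(k^3 + 7*k^2 + 12*k) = k*(k - 5)*(k^2 + 7*k + 12) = k*(k - 5)*(k + 3)*(k + 4)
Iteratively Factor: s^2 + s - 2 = (s - 1)*(s + 2)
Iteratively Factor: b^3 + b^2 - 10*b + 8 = (b - 1)*(b^2 + 2*b - 8) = (b - 2)*(b - 1)*(b + 4)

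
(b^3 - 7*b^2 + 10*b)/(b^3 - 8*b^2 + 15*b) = (b - 2)/(b - 3)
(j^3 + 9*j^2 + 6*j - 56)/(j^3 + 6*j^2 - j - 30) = (j^2 + 11*j + 28)/(j^2 + 8*j + 15)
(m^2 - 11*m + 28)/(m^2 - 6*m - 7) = (m - 4)/(m + 1)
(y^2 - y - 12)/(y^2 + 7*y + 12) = (y - 4)/(y + 4)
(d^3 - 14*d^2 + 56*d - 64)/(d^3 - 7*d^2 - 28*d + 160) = (d - 2)/(d + 5)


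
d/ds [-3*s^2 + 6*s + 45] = 6 - 6*s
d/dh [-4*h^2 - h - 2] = -8*h - 1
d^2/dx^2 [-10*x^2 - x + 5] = -20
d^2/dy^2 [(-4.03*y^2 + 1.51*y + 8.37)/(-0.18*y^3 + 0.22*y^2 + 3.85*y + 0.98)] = (0.261144*y^6 - 0.293544*y^5 + 13.86126*y^4 + 6.18987199999999*y^3 + 23.9622360000001*y^2 - 49.441812*y - 225.384222)/(0.005832*y^9 - 0.021384*y^8 - 0.348084*y^7 + 0.808856*y^6 + 7.677978*y^5 - 5.850306*y^4 - 61.528369*y^3 - 44.212014*y^2 - 11.09262*y - 0.941192)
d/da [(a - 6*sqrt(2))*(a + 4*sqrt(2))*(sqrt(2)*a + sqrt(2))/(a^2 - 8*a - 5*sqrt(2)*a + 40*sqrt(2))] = (sqrt(2)*a^4 - 16*sqrt(2)*a^3 - 20*a^3 + 60*sqrt(2)*a^2 + 266*a^2 - 224*sqrt(2)*a + 160*a - 4320 - 544*sqrt(2))/(a^4 - 16*a^3 - 10*sqrt(2)*a^3 + 114*a^2 + 160*sqrt(2)*a^2 - 640*sqrt(2)*a - 800*a + 3200)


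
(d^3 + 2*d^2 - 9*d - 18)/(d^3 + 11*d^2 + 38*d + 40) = (d^2 - 9)/(d^2 + 9*d + 20)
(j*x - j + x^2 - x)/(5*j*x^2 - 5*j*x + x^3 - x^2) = (j + x)/(x*(5*j + x))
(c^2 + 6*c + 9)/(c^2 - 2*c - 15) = (c + 3)/(c - 5)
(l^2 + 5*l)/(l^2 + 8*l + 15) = l/(l + 3)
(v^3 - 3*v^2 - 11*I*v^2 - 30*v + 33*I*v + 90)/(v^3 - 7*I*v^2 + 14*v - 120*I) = (v - 3)/(v + 4*I)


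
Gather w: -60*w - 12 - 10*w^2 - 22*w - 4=-10*w^2 - 82*w - 16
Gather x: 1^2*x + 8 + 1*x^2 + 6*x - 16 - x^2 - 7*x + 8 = 0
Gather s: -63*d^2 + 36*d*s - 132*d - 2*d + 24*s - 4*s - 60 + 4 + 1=-63*d^2 - 134*d + s*(36*d + 20) - 55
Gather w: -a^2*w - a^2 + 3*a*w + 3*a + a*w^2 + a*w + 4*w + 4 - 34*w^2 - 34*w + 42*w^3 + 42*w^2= -a^2 + 3*a + 42*w^3 + w^2*(a + 8) + w*(-a^2 + 4*a - 30) + 4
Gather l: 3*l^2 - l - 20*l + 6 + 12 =3*l^2 - 21*l + 18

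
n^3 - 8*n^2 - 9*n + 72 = (n - 8)*(n - 3)*(n + 3)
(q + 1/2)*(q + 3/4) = q^2 + 5*q/4 + 3/8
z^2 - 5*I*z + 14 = (z - 7*I)*(z + 2*I)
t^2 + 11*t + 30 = (t + 5)*(t + 6)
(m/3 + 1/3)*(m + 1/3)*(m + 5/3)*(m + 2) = m^4/3 + 5*m^3/3 + 77*m^2/27 + 17*m/9 + 10/27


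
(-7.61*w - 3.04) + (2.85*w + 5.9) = 2.86 - 4.76*w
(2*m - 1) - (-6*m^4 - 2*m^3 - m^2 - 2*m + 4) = 6*m^4 + 2*m^3 + m^2 + 4*m - 5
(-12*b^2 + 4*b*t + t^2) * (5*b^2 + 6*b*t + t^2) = -60*b^4 - 52*b^3*t + 17*b^2*t^2 + 10*b*t^3 + t^4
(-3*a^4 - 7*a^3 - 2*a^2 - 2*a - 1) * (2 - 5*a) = 15*a^5 + 29*a^4 - 4*a^3 + 6*a^2 + a - 2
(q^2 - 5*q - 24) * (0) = 0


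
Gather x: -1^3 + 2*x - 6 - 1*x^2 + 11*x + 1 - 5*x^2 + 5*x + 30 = -6*x^2 + 18*x + 24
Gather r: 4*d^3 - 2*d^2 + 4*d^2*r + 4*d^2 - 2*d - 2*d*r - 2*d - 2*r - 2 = 4*d^3 + 2*d^2 - 4*d + r*(4*d^2 - 2*d - 2) - 2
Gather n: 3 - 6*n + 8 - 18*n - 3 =8 - 24*n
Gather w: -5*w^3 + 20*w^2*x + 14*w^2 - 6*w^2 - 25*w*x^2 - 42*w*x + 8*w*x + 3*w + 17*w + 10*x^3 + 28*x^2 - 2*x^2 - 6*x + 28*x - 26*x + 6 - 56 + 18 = -5*w^3 + w^2*(20*x + 8) + w*(-25*x^2 - 34*x + 20) + 10*x^3 + 26*x^2 - 4*x - 32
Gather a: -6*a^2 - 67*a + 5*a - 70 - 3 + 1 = -6*a^2 - 62*a - 72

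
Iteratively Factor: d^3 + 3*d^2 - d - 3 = (d + 3)*(d^2 - 1) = (d + 1)*(d + 3)*(d - 1)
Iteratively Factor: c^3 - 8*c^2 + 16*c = (c - 4)*(c^2 - 4*c) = (c - 4)^2*(c)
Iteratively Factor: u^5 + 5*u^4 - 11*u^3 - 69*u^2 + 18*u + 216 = (u - 3)*(u^4 + 8*u^3 + 13*u^2 - 30*u - 72) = (u - 3)*(u + 4)*(u^3 + 4*u^2 - 3*u - 18) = (u - 3)*(u + 3)*(u + 4)*(u^2 + u - 6) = (u - 3)*(u + 3)^2*(u + 4)*(u - 2)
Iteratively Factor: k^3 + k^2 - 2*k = (k + 2)*(k^2 - k) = k*(k + 2)*(k - 1)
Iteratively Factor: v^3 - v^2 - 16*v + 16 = (v - 1)*(v^2 - 16) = (v - 1)*(v + 4)*(v - 4)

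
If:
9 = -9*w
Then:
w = -1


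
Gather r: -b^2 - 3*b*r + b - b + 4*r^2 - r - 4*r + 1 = -b^2 + 4*r^2 + r*(-3*b - 5) + 1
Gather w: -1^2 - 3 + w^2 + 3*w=w^2 + 3*w - 4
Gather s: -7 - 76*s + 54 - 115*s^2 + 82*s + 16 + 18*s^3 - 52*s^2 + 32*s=18*s^3 - 167*s^2 + 38*s + 63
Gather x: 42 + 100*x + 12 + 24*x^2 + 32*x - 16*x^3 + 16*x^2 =-16*x^3 + 40*x^2 + 132*x + 54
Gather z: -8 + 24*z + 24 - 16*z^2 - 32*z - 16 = -16*z^2 - 8*z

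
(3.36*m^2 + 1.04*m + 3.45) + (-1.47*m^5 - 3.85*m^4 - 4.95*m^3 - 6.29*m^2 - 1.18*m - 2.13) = -1.47*m^5 - 3.85*m^4 - 4.95*m^3 - 2.93*m^2 - 0.14*m + 1.32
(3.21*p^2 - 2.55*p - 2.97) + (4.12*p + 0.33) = 3.21*p^2 + 1.57*p - 2.64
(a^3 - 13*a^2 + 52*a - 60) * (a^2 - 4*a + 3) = a^5 - 17*a^4 + 107*a^3 - 307*a^2 + 396*a - 180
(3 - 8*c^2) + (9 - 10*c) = -8*c^2 - 10*c + 12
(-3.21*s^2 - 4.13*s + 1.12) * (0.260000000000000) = -0.8346*s^2 - 1.0738*s + 0.2912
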